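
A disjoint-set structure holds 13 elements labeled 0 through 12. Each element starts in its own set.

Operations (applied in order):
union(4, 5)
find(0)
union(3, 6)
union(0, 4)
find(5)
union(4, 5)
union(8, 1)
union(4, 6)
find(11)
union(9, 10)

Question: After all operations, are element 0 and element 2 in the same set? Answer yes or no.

Step 1: union(4, 5) -> merged; set of 4 now {4, 5}
Step 2: find(0) -> no change; set of 0 is {0}
Step 3: union(3, 6) -> merged; set of 3 now {3, 6}
Step 4: union(0, 4) -> merged; set of 0 now {0, 4, 5}
Step 5: find(5) -> no change; set of 5 is {0, 4, 5}
Step 6: union(4, 5) -> already same set; set of 4 now {0, 4, 5}
Step 7: union(8, 1) -> merged; set of 8 now {1, 8}
Step 8: union(4, 6) -> merged; set of 4 now {0, 3, 4, 5, 6}
Step 9: find(11) -> no change; set of 11 is {11}
Step 10: union(9, 10) -> merged; set of 9 now {9, 10}
Set of 0: {0, 3, 4, 5, 6}; 2 is not a member.

Answer: no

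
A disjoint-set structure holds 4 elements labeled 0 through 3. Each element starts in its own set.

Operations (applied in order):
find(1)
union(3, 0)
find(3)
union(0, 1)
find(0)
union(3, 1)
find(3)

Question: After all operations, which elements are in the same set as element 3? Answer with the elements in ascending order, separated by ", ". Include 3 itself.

Step 1: find(1) -> no change; set of 1 is {1}
Step 2: union(3, 0) -> merged; set of 3 now {0, 3}
Step 3: find(3) -> no change; set of 3 is {0, 3}
Step 4: union(0, 1) -> merged; set of 0 now {0, 1, 3}
Step 5: find(0) -> no change; set of 0 is {0, 1, 3}
Step 6: union(3, 1) -> already same set; set of 3 now {0, 1, 3}
Step 7: find(3) -> no change; set of 3 is {0, 1, 3}
Component of 3: {0, 1, 3}

Answer: 0, 1, 3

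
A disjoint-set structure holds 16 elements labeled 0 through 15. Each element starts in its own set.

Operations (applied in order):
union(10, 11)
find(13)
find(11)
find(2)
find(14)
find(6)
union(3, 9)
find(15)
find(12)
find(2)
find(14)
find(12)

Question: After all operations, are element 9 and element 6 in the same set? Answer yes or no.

Step 1: union(10, 11) -> merged; set of 10 now {10, 11}
Step 2: find(13) -> no change; set of 13 is {13}
Step 3: find(11) -> no change; set of 11 is {10, 11}
Step 4: find(2) -> no change; set of 2 is {2}
Step 5: find(14) -> no change; set of 14 is {14}
Step 6: find(6) -> no change; set of 6 is {6}
Step 7: union(3, 9) -> merged; set of 3 now {3, 9}
Step 8: find(15) -> no change; set of 15 is {15}
Step 9: find(12) -> no change; set of 12 is {12}
Step 10: find(2) -> no change; set of 2 is {2}
Step 11: find(14) -> no change; set of 14 is {14}
Step 12: find(12) -> no change; set of 12 is {12}
Set of 9: {3, 9}; 6 is not a member.

Answer: no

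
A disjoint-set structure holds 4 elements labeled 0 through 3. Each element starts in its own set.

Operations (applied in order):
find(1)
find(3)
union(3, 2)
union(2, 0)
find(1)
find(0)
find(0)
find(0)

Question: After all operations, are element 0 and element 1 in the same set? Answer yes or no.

Answer: no

Derivation:
Step 1: find(1) -> no change; set of 1 is {1}
Step 2: find(3) -> no change; set of 3 is {3}
Step 3: union(3, 2) -> merged; set of 3 now {2, 3}
Step 4: union(2, 0) -> merged; set of 2 now {0, 2, 3}
Step 5: find(1) -> no change; set of 1 is {1}
Step 6: find(0) -> no change; set of 0 is {0, 2, 3}
Step 7: find(0) -> no change; set of 0 is {0, 2, 3}
Step 8: find(0) -> no change; set of 0 is {0, 2, 3}
Set of 0: {0, 2, 3}; 1 is not a member.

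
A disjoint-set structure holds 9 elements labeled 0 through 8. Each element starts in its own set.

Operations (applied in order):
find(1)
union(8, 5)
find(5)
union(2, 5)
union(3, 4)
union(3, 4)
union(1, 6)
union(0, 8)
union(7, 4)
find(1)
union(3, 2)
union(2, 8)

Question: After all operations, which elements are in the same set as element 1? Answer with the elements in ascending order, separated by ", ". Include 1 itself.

Answer: 1, 6

Derivation:
Step 1: find(1) -> no change; set of 1 is {1}
Step 2: union(8, 5) -> merged; set of 8 now {5, 8}
Step 3: find(5) -> no change; set of 5 is {5, 8}
Step 4: union(2, 5) -> merged; set of 2 now {2, 5, 8}
Step 5: union(3, 4) -> merged; set of 3 now {3, 4}
Step 6: union(3, 4) -> already same set; set of 3 now {3, 4}
Step 7: union(1, 6) -> merged; set of 1 now {1, 6}
Step 8: union(0, 8) -> merged; set of 0 now {0, 2, 5, 8}
Step 9: union(7, 4) -> merged; set of 7 now {3, 4, 7}
Step 10: find(1) -> no change; set of 1 is {1, 6}
Step 11: union(3, 2) -> merged; set of 3 now {0, 2, 3, 4, 5, 7, 8}
Step 12: union(2, 8) -> already same set; set of 2 now {0, 2, 3, 4, 5, 7, 8}
Component of 1: {1, 6}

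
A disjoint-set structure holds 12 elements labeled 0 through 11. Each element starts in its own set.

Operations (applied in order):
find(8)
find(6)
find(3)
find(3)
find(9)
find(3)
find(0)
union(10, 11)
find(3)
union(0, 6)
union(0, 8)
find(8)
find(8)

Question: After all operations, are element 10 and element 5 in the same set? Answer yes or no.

Step 1: find(8) -> no change; set of 8 is {8}
Step 2: find(6) -> no change; set of 6 is {6}
Step 3: find(3) -> no change; set of 3 is {3}
Step 4: find(3) -> no change; set of 3 is {3}
Step 5: find(9) -> no change; set of 9 is {9}
Step 6: find(3) -> no change; set of 3 is {3}
Step 7: find(0) -> no change; set of 0 is {0}
Step 8: union(10, 11) -> merged; set of 10 now {10, 11}
Step 9: find(3) -> no change; set of 3 is {3}
Step 10: union(0, 6) -> merged; set of 0 now {0, 6}
Step 11: union(0, 8) -> merged; set of 0 now {0, 6, 8}
Step 12: find(8) -> no change; set of 8 is {0, 6, 8}
Step 13: find(8) -> no change; set of 8 is {0, 6, 8}
Set of 10: {10, 11}; 5 is not a member.

Answer: no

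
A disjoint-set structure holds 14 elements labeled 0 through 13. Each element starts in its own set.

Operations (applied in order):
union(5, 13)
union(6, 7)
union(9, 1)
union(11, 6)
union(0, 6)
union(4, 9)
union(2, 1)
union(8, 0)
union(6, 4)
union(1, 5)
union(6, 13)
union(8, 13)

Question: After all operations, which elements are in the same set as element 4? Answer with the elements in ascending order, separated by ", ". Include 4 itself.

Step 1: union(5, 13) -> merged; set of 5 now {5, 13}
Step 2: union(6, 7) -> merged; set of 6 now {6, 7}
Step 3: union(9, 1) -> merged; set of 9 now {1, 9}
Step 4: union(11, 6) -> merged; set of 11 now {6, 7, 11}
Step 5: union(0, 6) -> merged; set of 0 now {0, 6, 7, 11}
Step 6: union(4, 9) -> merged; set of 4 now {1, 4, 9}
Step 7: union(2, 1) -> merged; set of 2 now {1, 2, 4, 9}
Step 8: union(8, 0) -> merged; set of 8 now {0, 6, 7, 8, 11}
Step 9: union(6, 4) -> merged; set of 6 now {0, 1, 2, 4, 6, 7, 8, 9, 11}
Step 10: union(1, 5) -> merged; set of 1 now {0, 1, 2, 4, 5, 6, 7, 8, 9, 11, 13}
Step 11: union(6, 13) -> already same set; set of 6 now {0, 1, 2, 4, 5, 6, 7, 8, 9, 11, 13}
Step 12: union(8, 13) -> already same set; set of 8 now {0, 1, 2, 4, 5, 6, 7, 8, 9, 11, 13}
Component of 4: {0, 1, 2, 4, 5, 6, 7, 8, 9, 11, 13}

Answer: 0, 1, 2, 4, 5, 6, 7, 8, 9, 11, 13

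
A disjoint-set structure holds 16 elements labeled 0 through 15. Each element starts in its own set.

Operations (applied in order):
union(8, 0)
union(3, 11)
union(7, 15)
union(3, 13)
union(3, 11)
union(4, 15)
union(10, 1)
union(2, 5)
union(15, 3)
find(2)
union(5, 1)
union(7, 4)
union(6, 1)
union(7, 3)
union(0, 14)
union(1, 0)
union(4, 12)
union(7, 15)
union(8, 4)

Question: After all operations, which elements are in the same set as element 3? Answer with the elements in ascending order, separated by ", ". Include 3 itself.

Answer: 0, 1, 2, 3, 4, 5, 6, 7, 8, 10, 11, 12, 13, 14, 15

Derivation:
Step 1: union(8, 0) -> merged; set of 8 now {0, 8}
Step 2: union(3, 11) -> merged; set of 3 now {3, 11}
Step 3: union(7, 15) -> merged; set of 7 now {7, 15}
Step 4: union(3, 13) -> merged; set of 3 now {3, 11, 13}
Step 5: union(3, 11) -> already same set; set of 3 now {3, 11, 13}
Step 6: union(4, 15) -> merged; set of 4 now {4, 7, 15}
Step 7: union(10, 1) -> merged; set of 10 now {1, 10}
Step 8: union(2, 5) -> merged; set of 2 now {2, 5}
Step 9: union(15, 3) -> merged; set of 15 now {3, 4, 7, 11, 13, 15}
Step 10: find(2) -> no change; set of 2 is {2, 5}
Step 11: union(5, 1) -> merged; set of 5 now {1, 2, 5, 10}
Step 12: union(7, 4) -> already same set; set of 7 now {3, 4, 7, 11, 13, 15}
Step 13: union(6, 1) -> merged; set of 6 now {1, 2, 5, 6, 10}
Step 14: union(7, 3) -> already same set; set of 7 now {3, 4, 7, 11, 13, 15}
Step 15: union(0, 14) -> merged; set of 0 now {0, 8, 14}
Step 16: union(1, 0) -> merged; set of 1 now {0, 1, 2, 5, 6, 8, 10, 14}
Step 17: union(4, 12) -> merged; set of 4 now {3, 4, 7, 11, 12, 13, 15}
Step 18: union(7, 15) -> already same set; set of 7 now {3, 4, 7, 11, 12, 13, 15}
Step 19: union(8, 4) -> merged; set of 8 now {0, 1, 2, 3, 4, 5, 6, 7, 8, 10, 11, 12, 13, 14, 15}
Component of 3: {0, 1, 2, 3, 4, 5, 6, 7, 8, 10, 11, 12, 13, 14, 15}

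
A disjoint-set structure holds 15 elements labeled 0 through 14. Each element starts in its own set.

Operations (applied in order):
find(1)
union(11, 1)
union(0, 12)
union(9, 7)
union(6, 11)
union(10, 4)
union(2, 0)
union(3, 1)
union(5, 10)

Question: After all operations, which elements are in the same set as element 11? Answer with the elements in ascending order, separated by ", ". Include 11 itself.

Answer: 1, 3, 6, 11

Derivation:
Step 1: find(1) -> no change; set of 1 is {1}
Step 2: union(11, 1) -> merged; set of 11 now {1, 11}
Step 3: union(0, 12) -> merged; set of 0 now {0, 12}
Step 4: union(9, 7) -> merged; set of 9 now {7, 9}
Step 5: union(6, 11) -> merged; set of 6 now {1, 6, 11}
Step 6: union(10, 4) -> merged; set of 10 now {4, 10}
Step 7: union(2, 0) -> merged; set of 2 now {0, 2, 12}
Step 8: union(3, 1) -> merged; set of 3 now {1, 3, 6, 11}
Step 9: union(5, 10) -> merged; set of 5 now {4, 5, 10}
Component of 11: {1, 3, 6, 11}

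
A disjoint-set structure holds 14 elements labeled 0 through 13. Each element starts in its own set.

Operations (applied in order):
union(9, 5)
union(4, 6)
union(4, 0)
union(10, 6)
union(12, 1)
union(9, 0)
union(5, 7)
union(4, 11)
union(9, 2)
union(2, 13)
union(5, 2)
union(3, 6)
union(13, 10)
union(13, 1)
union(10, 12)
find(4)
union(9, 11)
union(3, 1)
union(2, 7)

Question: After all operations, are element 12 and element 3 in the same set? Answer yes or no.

Answer: yes

Derivation:
Step 1: union(9, 5) -> merged; set of 9 now {5, 9}
Step 2: union(4, 6) -> merged; set of 4 now {4, 6}
Step 3: union(4, 0) -> merged; set of 4 now {0, 4, 6}
Step 4: union(10, 6) -> merged; set of 10 now {0, 4, 6, 10}
Step 5: union(12, 1) -> merged; set of 12 now {1, 12}
Step 6: union(9, 0) -> merged; set of 9 now {0, 4, 5, 6, 9, 10}
Step 7: union(5, 7) -> merged; set of 5 now {0, 4, 5, 6, 7, 9, 10}
Step 8: union(4, 11) -> merged; set of 4 now {0, 4, 5, 6, 7, 9, 10, 11}
Step 9: union(9, 2) -> merged; set of 9 now {0, 2, 4, 5, 6, 7, 9, 10, 11}
Step 10: union(2, 13) -> merged; set of 2 now {0, 2, 4, 5, 6, 7, 9, 10, 11, 13}
Step 11: union(5, 2) -> already same set; set of 5 now {0, 2, 4, 5, 6, 7, 9, 10, 11, 13}
Step 12: union(3, 6) -> merged; set of 3 now {0, 2, 3, 4, 5, 6, 7, 9, 10, 11, 13}
Step 13: union(13, 10) -> already same set; set of 13 now {0, 2, 3, 4, 5, 6, 7, 9, 10, 11, 13}
Step 14: union(13, 1) -> merged; set of 13 now {0, 1, 2, 3, 4, 5, 6, 7, 9, 10, 11, 12, 13}
Step 15: union(10, 12) -> already same set; set of 10 now {0, 1, 2, 3, 4, 5, 6, 7, 9, 10, 11, 12, 13}
Step 16: find(4) -> no change; set of 4 is {0, 1, 2, 3, 4, 5, 6, 7, 9, 10, 11, 12, 13}
Step 17: union(9, 11) -> already same set; set of 9 now {0, 1, 2, 3, 4, 5, 6, 7, 9, 10, 11, 12, 13}
Step 18: union(3, 1) -> already same set; set of 3 now {0, 1, 2, 3, 4, 5, 6, 7, 9, 10, 11, 12, 13}
Step 19: union(2, 7) -> already same set; set of 2 now {0, 1, 2, 3, 4, 5, 6, 7, 9, 10, 11, 12, 13}
Set of 12: {0, 1, 2, 3, 4, 5, 6, 7, 9, 10, 11, 12, 13}; 3 is a member.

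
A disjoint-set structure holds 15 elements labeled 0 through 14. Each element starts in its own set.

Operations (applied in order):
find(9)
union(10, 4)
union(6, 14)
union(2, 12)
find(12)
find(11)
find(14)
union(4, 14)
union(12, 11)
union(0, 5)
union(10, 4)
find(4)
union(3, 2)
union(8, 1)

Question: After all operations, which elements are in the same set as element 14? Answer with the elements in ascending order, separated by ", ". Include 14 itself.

Step 1: find(9) -> no change; set of 9 is {9}
Step 2: union(10, 4) -> merged; set of 10 now {4, 10}
Step 3: union(6, 14) -> merged; set of 6 now {6, 14}
Step 4: union(2, 12) -> merged; set of 2 now {2, 12}
Step 5: find(12) -> no change; set of 12 is {2, 12}
Step 6: find(11) -> no change; set of 11 is {11}
Step 7: find(14) -> no change; set of 14 is {6, 14}
Step 8: union(4, 14) -> merged; set of 4 now {4, 6, 10, 14}
Step 9: union(12, 11) -> merged; set of 12 now {2, 11, 12}
Step 10: union(0, 5) -> merged; set of 0 now {0, 5}
Step 11: union(10, 4) -> already same set; set of 10 now {4, 6, 10, 14}
Step 12: find(4) -> no change; set of 4 is {4, 6, 10, 14}
Step 13: union(3, 2) -> merged; set of 3 now {2, 3, 11, 12}
Step 14: union(8, 1) -> merged; set of 8 now {1, 8}
Component of 14: {4, 6, 10, 14}

Answer: 4, 6, 10, 14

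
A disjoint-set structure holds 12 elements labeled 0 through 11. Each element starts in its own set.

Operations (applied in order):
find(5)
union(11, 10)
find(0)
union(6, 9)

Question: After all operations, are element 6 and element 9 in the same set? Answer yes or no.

Step 1: find(5) -> no change; set of 5 is {5}
Step 2: union(11, 10) -> merged; set of 11 now {10, 11}
Step 3: find(0) -> no change; set of 0 is {0}
Step 4: union(6, 9) -> merged; set of 6 now {6, 9}
Set of 6: {6, 9}; 9 is a member.

Answer: yes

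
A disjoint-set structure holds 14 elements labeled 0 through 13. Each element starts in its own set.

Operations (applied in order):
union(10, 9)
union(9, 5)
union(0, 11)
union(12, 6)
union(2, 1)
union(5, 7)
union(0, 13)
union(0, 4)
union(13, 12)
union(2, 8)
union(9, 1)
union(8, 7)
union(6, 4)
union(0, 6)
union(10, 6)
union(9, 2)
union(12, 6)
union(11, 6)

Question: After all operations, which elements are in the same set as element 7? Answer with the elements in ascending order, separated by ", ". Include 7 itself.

Answer: 0, 1, 2, 4, 5, 6, 7, 8, 9, 10, 11, 12, 13

Derivation:
Step 1: union(10, 9) -> merged; set of 10 now {9, 10}
Step 2: union(9, 5) -> merged; set of 9 now {5, 9, 10}
Step 3: union(0, 11) -> merged; set of 0 now {0, 11}
Step 4: union(12, 6) -> merged; set of 12 now {6, 12}
Step 5: union(2, 1) -> merged; set of 2 now {1, 2}
Step 6: union(5, 7) -> merged; set of 5 now {5, 7, 9, 10}
Step 7: union(0, 13) -> merged; set of 0 now {0, 11, 13}
Step 8: union(0, 4) -> merged; set of 0 now {0, 4, 11, 13}
Step 9: union(13, 12) -> merged; set of 13 now {0, 4, 6, 11, 12, 13}
Step 10: union(2, 8) -> merged; set of 2 now {1, 2, 8}
Step 11: union(9, 1) -> merged; set of 9 now {1, 2, 5, 7, 8, 9, 10}
Step 12: union(8, 7) -> already same set; set of 8 now {1, 2, 5, 7, 8, 9, 10}
Step 13: union(6, 4) -> already same set; set of 6 now {0, 4, 6, 11, 12, 13}
Step 14: union(0, 6) -> already same set; set of 0 now {0, 4, 6, 11, 12, 13}
Step 15: union(10, 6) -> merged; set of 10 now {0, 1, 2, 4, 5, 6, 7, 8, 9, 10, 11, 12, 13}
Step 16: union(9, 2) -> already same set; set of 9 now {0, 1, 2, 4, 5, 6, 7, 8, 9, 10, 11, 12, 13}
Step 17: union(12, 6) -> already same set; set of 12 now {0, 1, 2, 4, 5, 6, 7, 8, 9, 10, 11, 12, 13}
Step 18: union(11, 6) -> already same set; set of 11 now {0, 1, 2, 4, 5, 6, 7, 8, 9, 10, 11, 12, 13}
Component of 7: {0, 1, 2, 4, 5, 6, 7, 8, 9, 10, 11, 12, 13}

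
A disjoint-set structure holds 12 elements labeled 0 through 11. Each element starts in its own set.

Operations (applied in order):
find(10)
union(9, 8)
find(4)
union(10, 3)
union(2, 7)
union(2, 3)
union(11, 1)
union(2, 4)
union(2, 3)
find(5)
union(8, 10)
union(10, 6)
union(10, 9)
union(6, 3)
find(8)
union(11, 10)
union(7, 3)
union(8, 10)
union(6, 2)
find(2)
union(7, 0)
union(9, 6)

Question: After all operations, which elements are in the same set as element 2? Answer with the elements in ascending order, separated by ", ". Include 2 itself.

Step 1: find(10) -> no change; set of 10 is {10}
Step 2: union(9, 8) -> merged; set of 9 now {8, 9}
Step 3: find(4) -> no change; set of 4 is {4}
Step 4: union(10, 3) -> merged; set of 10 now {3, 10}
Step 5: union(2, 7) -> merged; set of 2 now {2, 7}
Step 6: union(2, 3) -> merged; set of 2 now {2, 3, 7, 10}
Step 7: union(11, 1) -> merged; set of 11 now {1, 11}
Step 8: union(2, 4) -> merged; set of 2 now {2, 3, 4, 7, 10}
Step 9: union(2, 3) -> already same set; set of 2 now {2, 3, 4, 7, 10}
Step 10: find(5) -> no change; set of 5 is {5}
Step 11: union(8, 10) -> merged; set of 8 now {2, 3, 4, 7, 8, 9, 10}
Step 12: union(10, 6) -> merged; set of 10 now {2, 3, 4, 6, 7, 8, 9, 10}
Step 13: union(10, 9) -> already same set; set of 10 now {2, 3, 4, 6, 7, 8, 9, 10}
Step 14: union(6, 3) -> already same set; set of 6 now {2, 3, 4, 6, 7, 8, 9, 10}
Step 15: find(8) -> no change; set of 8 is {2, 3, 4, 6, 7, 8, 9, 10}
Step 16: union(11, 10) -> merged; set of 11 now {1, 2, 3, 4, 6, 7, 8, 9, 10, 11}
Step 17: union(7, 3) -> already same set; set of 7 now {1, 2, 3, 4, 6, 7, 8, 9, 10, 11}
Step 18: union(8, 10) -> already same set; set of 8 now {1, 2, 3, 4, 6, 7, 8, 9, 10, 11}
Step 19: union(6, 2) -> already same set; set of 6 now {1, 2, 3, 4, 6, 7, 8, 9, 10, 11}
Step 20: find(2) -> no change; set of 2 is {1, 2, 3, 4, 6, 7, 8, 9, 10, 11}
Step 21: union(7, 0) -> merged; set of 7 now {0, 1, 2, 3, 4, 6, 7, 8, 9, 10, 11}
Step 22: union(9, 6) -> already same set; set of 9 now {0, 1, 2, 3, 4, 6, 7, 8, 9, 10, 11}
Component of 2: {0, 1, 2, 3, 4, 6, 7, 8, 9, 10, 11}

Answer: 0, 1, 2, 3, 4, 6, 7, 8, 9, 10, 11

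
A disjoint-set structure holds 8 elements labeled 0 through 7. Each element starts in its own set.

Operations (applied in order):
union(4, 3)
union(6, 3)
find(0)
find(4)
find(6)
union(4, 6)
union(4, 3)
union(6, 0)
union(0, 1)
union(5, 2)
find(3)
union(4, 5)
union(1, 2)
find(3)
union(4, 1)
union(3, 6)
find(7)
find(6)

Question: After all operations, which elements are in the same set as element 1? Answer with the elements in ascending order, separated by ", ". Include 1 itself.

Answer: 0, 1, 2, 3, 4, 5, 6

Derivation:
Step 1: union(4, 3) -> merged; set of 4 now {3, 4}
Step 2: union(6, 3) -> merged; set of 6 now {3, 4, 6}
Step 3: find(0) -> no change; set of 0 is {0}
Step 4: find(4) -> no change; set of 4 is {3, 4, 6}
Step 5: find(6) -> no change; set of 6 is {3, 4, 6}
Step 6: union(4, 6) -> already same set; set of 4 now {3, 4, 6}
Step 7: union(4, 3) -> already same set; set of 4 now {3, 4, 6}
Step 8: union(6, 0) -> merged; set of 6 now {0, 3, 4, 6}
Step 9: union(0, 1) -> merged; set of 0 now {0, 1, 3, 4, 6}
Step 10: union(5, 2) -> merged; set of 5 now {2, 5}
Step 11: find(3) -> no change; set of 3 is {0, 1, 3, 4, 6}
Step 12: union(4, 5) -> merged; set of 4 now {0, 1, 2, 3, 4, 5, 6}
Step 13: union(1, 2) -> already same set; set of 1 now {0, 1, 2, 3, 4, 5, 6}
Step 14: find(3) -> no change; set of 3 is {0, 1, 2, 3, 4, 5, 6}
Step 15: union(4, 1) -> already same set; set of 4 now {0, 1, 2, 3, 4, 5, 6}
Step 16: union(3, 6) -> already same set; set of 3 now {0, 1, 2, 3, 4, 5, 6}
Step 17: find(7) -> no change; set of 7 is {7}
Step 18: find(6) -> no change; set of 6 is {0, 1, 2, 3, 4, 5, 6}
Component of 1: {0, 1, 2, 3, 4, 5, 6}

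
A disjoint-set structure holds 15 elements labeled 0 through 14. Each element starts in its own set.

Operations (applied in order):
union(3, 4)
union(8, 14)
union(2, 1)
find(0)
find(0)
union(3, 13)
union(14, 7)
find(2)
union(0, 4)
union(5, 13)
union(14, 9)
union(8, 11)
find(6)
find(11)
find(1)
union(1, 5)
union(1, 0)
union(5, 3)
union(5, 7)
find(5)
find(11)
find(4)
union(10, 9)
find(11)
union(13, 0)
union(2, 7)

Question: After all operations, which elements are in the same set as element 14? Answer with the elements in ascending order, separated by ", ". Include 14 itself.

Step 1: union(3, 4) -> merged; set of 3 now {3, 4}
Step 2: union(8, 14) -> merged; set of 8 now {8, 14}
Step 3: union(2, 1) -> merged; set of 2 now {1, 2}
Step 4: find(0) -> no change; set of 0 is {0}
Step 5: find(0) -> no change; set of 0 is {0}
Step 6: union(3, 13) -> merged; set of 3 now {3, 4, 13}
Step 7: union(14, 7) -> merged; set of 14 now {7, 8, 14}
Step 8: find(2) -> no change; set of 2 is {1, 2}
Step 9: union(0, 4) -> merged; set of 0 now {0, 3, 4, 13}
Step 10: union(5, 13) -> merged; set of 5 now {0, 3, 4, 5, 13}
Step 11: union(14, 9) -> merged; set of 14 now {7, 8, 9, 14}
Step 12: union(8, 11) -> merged; set of 8 now {7, 8, 9, 11, 14}
Step 13: find(6) -> no change; set of 6 is {6}
Step 14: find(11) -> no change; set of 11 is {7, 8, 9, 11, 14}
Step 15: find(1) -> no change; set of 1 is {1, 2}
Step 16: union(1, 5) -> merged; set of 1 now {0, 1, 2, 3, 4, 5, 13}
Step 17: union(1, 0) -> already same set; set of 1 now {0, 1, 2, 3, 4, 5, 13}
Step 18: union(5, 3) -> already same set; set of 5 now {0, 1, 2, 3, 4, 5, 13}
Step 19: union(5, 7) -> merged; set of 5 now {0, 1, 2, 3, 4, 5, 7, 8, 9, 11, 13, 14}
Step 20: find(5) -> no change; set of 5 is {0, 1, 2, 3, 4, 5, 7, 8, 9, 11, 13, 14}
Step 21: find(11) -> no change; set of 11 is {0, 1, 2, 3, 4, 5, 7, 8, 9, 11, 13, 14}
Step 22: find(4) -> no change; set of 4 is {0, 1, 2, 3, 4, 5, 7, 8, 9, 11, 13, 14}
Step 23: union(10, 9) -> merged; set of 10 now {0, 1, 2, 3, 4, 5, 7, 8, 9, 10, 11, 13, 14}
Step 24: find(11) -> no change; set of 11 is {0, 1, 2, 3, 4, 5, 7, 8, 9, 10, 11, 13, 14}
Step 25: union(13, 0) -> already same set; set of 13 now {0, 1, 2, 3, 4, 5, 7, 8, 9, 10, 11, 13, 14}
Step 26: union(2, 7) -> already same set; set of 2 now {0, 1, 2, 3, 4, 5, 7, 8, 9, 10, 11, 13, 14}
Component of 14: {0, 1, 2, 3, 4, 5, 7, 8, 9, 10, 11, 13, 14}

Answer: 0, 1, 2, 3, 4, 5, 7, 8, 9, 10, 11, 13, 14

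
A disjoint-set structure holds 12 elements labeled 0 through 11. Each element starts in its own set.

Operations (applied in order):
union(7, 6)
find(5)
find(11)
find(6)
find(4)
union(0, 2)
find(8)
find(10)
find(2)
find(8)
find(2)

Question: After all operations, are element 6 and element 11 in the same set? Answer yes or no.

Step 1: union(7, 6) -> merged; set of 7 now {6, 7}
Step 2: find(5) -> no change; set of 5 is {5}
Step 3: find(11) -> no change; set of 11 is {11}
Step 4: find(6) -> no change; set of 6 is {6, 7}
Step 5: find(4) -> no change; set of 4 is {4}
Step 6: union(0, 2) -> merged; set of 0 now {0, 2}
Step 7: find(8) -> no change; set of 8 is {8}
Step 8: find(10) -> no change; set of 10 is {10}
Step 9: find(2) -> no change; set of 2 is {0, 2}
Step 10: find(8) -> no change; set of 8 is {8}
Step 11: find(2) -> no change; set of 2 is {0, 2}
Set of 6: {6, 7}; 11 is not a member.

Answer: no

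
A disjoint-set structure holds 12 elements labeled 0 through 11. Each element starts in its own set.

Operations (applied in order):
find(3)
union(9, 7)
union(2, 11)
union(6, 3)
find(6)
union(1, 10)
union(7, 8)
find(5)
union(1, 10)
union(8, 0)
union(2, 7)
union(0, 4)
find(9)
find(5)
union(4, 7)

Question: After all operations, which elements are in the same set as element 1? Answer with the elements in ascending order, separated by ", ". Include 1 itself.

Answer: 1, 10

Derivation:
Step 1: find(3) -> no change; set of 3 is {3}
Step 2: union(9, 7) -> merged; set of 9 now {7, 9}
Step 3: union(2, 11) -> merged; set of 2 now {2, 11}
Step 4: union(6, 3) -> merged; set of 6 now {3, 6}
Step 5: find(6) -> no change; set of 6 is {3, 6}
Step 6: union(1, 10) -> merged; set of 1 now {1, 10}
Step 7: union(7, 8) -> merged; set of 7 now {7, 8, 9}
Step 8: find(5) -> no change; set of 5 is {5}
Step 9: union(1, 10) -> already same set; set of 1 now {1, 10}
Step 10: union(8, 0) -> merged; set of 8 now {0, 7, 8, 9}
Step 11: union(2, 7) -> merged; set of 2 now {0, 2, 7, 8, 9, 11}
Step 12: union(0, 4) -> merged; set of 0 now {0, 2, 4, 7, 8, 9, 11}
Step 13: find(9) -> no change; set of 9 is {0, 2, 4, 7, 8, 9, 11}
Step 14: find(5) -> no change; set of 5 is {5}
Step 15: union(4, 7) -> already same set; set of 4 now {0, 2, 4, 7, 8, 9, 11}
Component of 1: {1, 10}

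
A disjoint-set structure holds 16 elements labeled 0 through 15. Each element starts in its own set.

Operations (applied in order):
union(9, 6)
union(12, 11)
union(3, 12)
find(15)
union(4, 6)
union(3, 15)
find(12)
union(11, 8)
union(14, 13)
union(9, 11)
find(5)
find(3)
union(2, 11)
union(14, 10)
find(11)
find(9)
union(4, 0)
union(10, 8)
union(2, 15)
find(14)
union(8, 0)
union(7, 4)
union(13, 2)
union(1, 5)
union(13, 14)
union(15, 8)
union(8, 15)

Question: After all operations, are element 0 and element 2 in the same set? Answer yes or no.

Step 1: union(9, 6) -> merged; set of 9 now {6, 9}
Step 2: union(12, 11) -> merged; set of 12 now {11, 12}
Step 3: union(3, 12) -> merged; set of 3 now {3, 11, 12}
Step 4: find(15) -> no change; set of 15 is {15}
Step 5: union(4, 6) -> merged; set of 4 now {4, 6, 9}
Step 6: union(3, 15) -> merged; set of 3 now {3, 11, 12, 15}
Step 7: find(12) -> no change; set of 12 is {3, 11, 12, 15}
Step 8: union(11, 8) -> merged; set of 11 now {3, 8, 11, 12, 15}
Step 9: union(14, 13) -> merged; set of 14 now {13, 14}
Step 10: union(9, 11) -> merged; set of 9 now {3, 4, 6, 8, 9, 11, 12, 15}
Step 11: find(5) -> no change; set of 5 is {5}
Step 12: find(3) -> no change; set of 3 is {3, 4, 6, 8, 9, 11, 12, 15}
Step 13: union(2, 11) -> merged; set of 2 now {2, 3, 4, 6, 8, 9, 11, 12, 15}
Step 14: union(14, 10) -> merged; set of 14 now {10, 13, 14}
Step 15: find(11) -> no change; set of 11 is {2, 3, 4, 6, 8, 9, 11, 12, 15}
Step 16: find(9) -> no change; set of 9 is {2, 3, 4, 6, 8, 9, 11, 12, 15}
Step 17: union(4, 0) -> merged; set of 4 now {0, 2, 3, 4, 6, 8, 9, 11, 12, 15}
Step 18: union(10, 8) -> merged; set of 10 now {0, 2, 3, 4, 6, 8, 9, 10, 11, 12, 13, 14, 15}
Step 19: union(2, 15) -> already same set; set of 2 now {0, 2, 3, 4, 6, 8, 9, 10, 11, 12, 13, 14, 15}
Step 20: find(14) -> no change; set of 14 is {0, 2, 3, 4, 6, 8, 9, 10, 11, 12, 13, 14, 15}
Step 21: union(8, 0) -> already same set; set of 8 now {0, 2, 3, 4, 6, 8, 9, 10, 11, 12, 13, 14, 15}
Step 22: union(7, 4) -> merged; set of 7 now {0, 2, 3, 4, 6, 7, 8, 9, 10, 11, 12, 13, 14, 15}
Step 23: union(13, 2) -> already same set; set of 13 now {0, 2, 3, 4, 6, 7, 8, 9, 10, 11, 12, 13, 14, 15}
Step 24: union(1, 5) -> merged; set of 1 now {1, 5}
Step 25: union(13, 14) -> already same set; set of 13 now {0, 2, 3, 4, 6, 7, 8, 9, 10, 11, 12, 13, 14, 15}
Step 26: union(15, 8) -> already same set; set of 15 now {0, 2, 3, 4, 6, 7, 8, 9, 10, 11, 12, 13, 14, 15}
Step 27: union(8, 15) -> already same set; set of 8 now {0, 2, 3, 4, 6, 7, 8, 9, 10, 11, 12, 13, 14, 15}
Set of 0: {0, 2, 3, 4, 6, 7, 8, 9, 10, 11, 12, 13, 14, 15}; 2 is a member.

Answer: yes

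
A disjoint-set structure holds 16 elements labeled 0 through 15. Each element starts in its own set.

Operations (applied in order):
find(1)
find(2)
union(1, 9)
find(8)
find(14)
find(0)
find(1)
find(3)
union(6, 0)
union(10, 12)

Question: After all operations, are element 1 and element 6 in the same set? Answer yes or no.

Step 1: find(1) -> no change; set of 1 is {1}
Step 2: find(2) -> no change; set of 2 is {2}
Step 3: union(1, 9) -> merged; set of 1 now {1, 9}
Step 4: find(8) -> no change; set of 8 is {8}
Step 5: find(14) -> no change; set of 14 is {14}
Step 6: find(0) -> no change; set of 0 is {0}
Step 7: find(1) -> no change; set of 1 is {1, 9}
Step 8: find(3) -> no change; set of 3 is {3}
Step 9: union(6, 0) -> merged; set of 6 now {0, 6}
Step 10: union(10, 12) -> merged; set of 10 now {10, 12}
Set of 1: {1, 9}; 6 is not a member.

Answer: no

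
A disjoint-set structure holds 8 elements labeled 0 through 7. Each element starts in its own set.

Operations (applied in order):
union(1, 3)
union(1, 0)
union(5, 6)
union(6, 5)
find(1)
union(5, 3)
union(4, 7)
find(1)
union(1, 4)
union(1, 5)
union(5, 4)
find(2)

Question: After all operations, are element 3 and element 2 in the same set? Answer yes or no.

Answer: no

Derivation:
Step 1: union(1, 3) -> merged; set of 1 now {1, 3}
Step 2: union(1, 0) -> merged; set of 1 now {0, 1, 3}
Step 3: union(5, 6) -> merged; set of 5 now {5, 6}
Step 4: union(6, 5) -> already same set; set of 6 now {5, 6}
Step 5: find(1) -> no change; set of 1 is {0, 1, 3}
Step 6: union(5, 3) -> merged; set of 5 now {0, 1, 3, 5, 6}
Step 7: union(4, 7) -> merged; set of 4 now {4, 7}
Step 8: find(1) -> no change; set of 1 is {0, 1, 3, 5, 6}
Step 9: union(1, 4) -> merged; set of 1 now {0, 1, 3, 4, 5, 6, 7}
Step 10: union(1, 5) -> already same set; set of 1 now {0, 1, 3, 4, 5, 6, 7}
Step 11: union(5, 4) -> already same set; set of 5 now {0, 1, 3, 4, 5, 6, 7}
Step 12: find(2) -> no change; set of 2 is {2}
Set of 3: {0, 1, 3, 4, 5, 6, 7}; 2 is not a member.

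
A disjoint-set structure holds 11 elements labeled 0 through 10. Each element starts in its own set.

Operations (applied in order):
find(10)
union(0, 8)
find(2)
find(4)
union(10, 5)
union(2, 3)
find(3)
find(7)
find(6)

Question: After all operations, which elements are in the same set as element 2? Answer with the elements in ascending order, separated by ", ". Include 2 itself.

Step 1: find(10) -> no change; set of 10 is {10}
Step 2: union(0, 8) -> merged; set of 0 now {0, 8}
Step 3: find(2) -> no change; set of 2 is {2}
Step 4: find(4) -> no change; set of 4 is {4}
Step 5: union(10, 5) -> merged; set of 10 now {5, 10}
Step 6: union(2, 3) -> merged; set of 2 now {2, 3}
Step 7: find(3) -> no change; set of 3 is {2, 3}
Step 8: find(7) -> no change; set of 7 is {7}
Step 9: find(6) -> no change; set of 6 is {6}
Component of 2: {2, 3}

Answer: 2, 3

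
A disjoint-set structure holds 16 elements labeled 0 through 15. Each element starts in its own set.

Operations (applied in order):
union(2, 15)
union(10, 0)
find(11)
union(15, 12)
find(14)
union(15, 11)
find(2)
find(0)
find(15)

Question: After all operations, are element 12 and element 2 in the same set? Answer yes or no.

Step 1: union(2, 15) -> merged; set of 2 now {2, 15}
Step 2: union(10, 0) -> merged; set of 10 now {0, 10}
Step 3: find(11) -> no change; set of 11 is {11}
Step 4: union(15, 12) -> merged; set of 15 now {2, 12, 15}
Step 5: find(14) -> no change; set of 14 is {14}
Step 6: union(15, 11) -> merged; set of 15 now {2, 11, 12, 15}
Step 7: find(2) -> no change; set of 2 is {2, 11, 12, 15}
Step 8: find(0) -> no change; set of 0 is {0, 10}
Step 9: find(15) -> no change; set of 15 is {2, 11, 12, 15}
Set of 12: {2, 11, 12, 15}; 2 is a member.

Answer: yes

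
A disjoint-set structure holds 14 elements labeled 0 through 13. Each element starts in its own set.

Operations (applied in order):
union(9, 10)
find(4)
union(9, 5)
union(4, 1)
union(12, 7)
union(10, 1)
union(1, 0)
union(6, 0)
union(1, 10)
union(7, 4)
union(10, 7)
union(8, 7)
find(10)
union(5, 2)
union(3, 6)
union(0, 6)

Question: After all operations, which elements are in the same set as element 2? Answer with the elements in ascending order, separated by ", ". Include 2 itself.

Step 1: union(9, 10) -> merged; set of 9 now {9, 10}
Step 2: find(4) -> no change; set of 4 is {4}
Step 3: union(9, 5) -> merged; set of 9 now {5, 9, 10}
Step 4: union(4, 1) -> merged; set of 4 now {1, 4}
Step 5: union(12, 7) -> merged; set of 12 now {7, 12}
Step 6: union(10, 1) -> merged; set of 10 now {1, 4, 5, 9, 10}
Step 7: union(1, 0) -> merged; set of 1 now {0, 1, 4, 5, 9, 10}
Step 8: union(6, 0) -> merged; set of 6 now {0, 1, 4, 5, 6, 9, 10}
Step 9: union(1, 10) -> already same set; set of 1 now {0, 1, 4, 5, 6, 9, 10}
Step 10: union(7, 4) -> merged; set of 7 now {0, 1, 4, 5, 6, 7, 9, 10, 12}
Step 11: union(10, 7) -> already same set; set of 10 now {0, 1, 4, 5, 6, 7, 9, 10, 12}
Step 12: union(8, 7) -> merged; set of 8 now {0, 1, 4, 5, 6, 7, 8, 9, 10, 12}
Step 13: find(10) -> no change; set of 10 is {0, 1, 4, 5, 6, 7, 8, 9, 10, 12}
Step 14: union(5, 2) -> merged; set of 5 now {0, 1, 2, 4, 5, 6, 7, 8, 9, 10, 12}
Step 15: union(3, 6) -> merged; set of 3 now {0, 1, 2, 3, 4, 5, 6, 7, 8, 9, 10, 12}
Step 16: union(0, 6) -> already same set; set of 0 now {0, 1, 2, 3, 4, 5, 6, 7, 8, 9, 10, 12}
Component of 2: {0, 1, 2, 3, 4, 5, 6, 7, 8, 9, 10, 12}

Answer: 0, 1, 2, 3, 4, 5, 6, 7, 8, 9, 10, 12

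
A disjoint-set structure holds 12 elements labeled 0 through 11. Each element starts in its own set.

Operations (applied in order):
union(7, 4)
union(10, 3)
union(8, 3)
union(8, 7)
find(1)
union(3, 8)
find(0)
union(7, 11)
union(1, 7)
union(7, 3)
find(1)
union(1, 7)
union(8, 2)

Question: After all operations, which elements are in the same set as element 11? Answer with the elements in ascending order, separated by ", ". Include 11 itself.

Answer: 1, 2, 3, 4, 7, 8, 10, 11

Derivation:
Step 1: union(7, 4) -> merged; set of 7 now {4, 7}
Step 2: union(10, 3) -> merged; set of 10 now {3, 10}
Step 3: union(8, 3) -> merged; set of 8 now {3, 8, 10}
Step 4: union(8, 7) -> merged; set of 8 now {3, 4, 7, 8, 10}
Step 5: find(1) -> no change; set of 1 is {1}
Step 6: union(3, 8) -> already same set; set of 3 now {3, 4, 7, 8, 10}
Step 7: find(0) -> no change; set of 0 is {0}
Step 8: union(7, 11) -> merged; set of 7 now {3, 4, 7, 8, 10, 11}
Step 9: union(1, 7) -> merged; set of 1 now {1, 3, 4, 7, 8, 10, 11}
Step 10: union(7, 3) -> already same set; set of 7 now {1, 3, 4, 7, 8, 10, 11}
Step 11: find(1) -> no change; set of 1 is {1, 3, 4, 7, 8, 10, 11}
Step 12: union(1, 7) -> already same set; set of 1 now {1, 3, 4, 7, 8, 10, 11}
Step 13: union(8, 2) -> merged; set of 8 now {1, 2, 3, 4, 7, 8, 10, 11}
Component of 11: {1, 2, 3, 4, 7, 8, 10, 11}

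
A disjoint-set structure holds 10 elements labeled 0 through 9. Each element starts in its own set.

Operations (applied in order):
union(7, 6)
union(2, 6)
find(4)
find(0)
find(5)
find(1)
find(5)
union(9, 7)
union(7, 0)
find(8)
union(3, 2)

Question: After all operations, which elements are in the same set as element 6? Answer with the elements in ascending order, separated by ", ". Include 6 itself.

Answer: 0, 2, 3, 6, 7, 9

Derivation:
Step 1: union(7, 6) -> merged; set of 7 now {6, 7}
Step 2: union(2, 6) -> merged; set of 2 now {2, 6, 7}
Step 3: find(4) -> no change; set of 4 is {4}
Step 4: find(0) -> no change; set of 0 is {0}
Step 5: find(5) -> no change; set of 5 is {5}
Step 6: find(1) -> no change; set of 1 is {1}
Step 7: find(5) -> no change; set of 5 is {5}
Step 8: union(9, 7) -> merged; set of 9 now {2, 6, 7, 9}
Step 9: union(7, 0) -> merged; set of 7 now {0, 2, 6, 7, 9}
Step 10: find(8) -> no change; set of 8 is {8}
Step 11: union(3, 2) -> merged; set of 3 now {0, 2, 3, 6, 7, 9}
Component of 6: {0, 2, 3, 6, 7, 9}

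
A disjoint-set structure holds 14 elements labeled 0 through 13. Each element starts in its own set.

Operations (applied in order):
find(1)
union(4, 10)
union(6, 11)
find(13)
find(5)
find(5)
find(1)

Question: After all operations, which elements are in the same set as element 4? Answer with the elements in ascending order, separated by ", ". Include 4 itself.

Answer: 4, 10

Derivation:
Step 1: find(1) -> no change; set of 1 is {1}
Step 2: union(4, 10) -> merged; set of 4 now {4, 10}
Step 3: union(6, 11) -> merged; set of 6 now {6, 11}
Step 4: find(13) -> no change; set of 13 is {13}
Step 5: find(5) -> no change; set of 5 is {5}
Step 6: find(5) -> no change; set of 5 is {5}
Step 7: find(1) -> no change; set of 1 is {1}
Component of 4: {4, 10}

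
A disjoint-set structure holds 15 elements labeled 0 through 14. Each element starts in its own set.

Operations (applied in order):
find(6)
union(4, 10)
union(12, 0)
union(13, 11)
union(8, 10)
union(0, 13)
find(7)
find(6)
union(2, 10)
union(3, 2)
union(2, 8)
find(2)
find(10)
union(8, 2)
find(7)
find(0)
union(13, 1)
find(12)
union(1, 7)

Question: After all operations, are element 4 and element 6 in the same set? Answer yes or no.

Step 1: find(6) -> no change; set of 6 is {6}
Step 2: union(4, 10) -> merged; set of 4 now {4, 10}
Step 3: union(12, 0) -> merged; set of 12 now {0, 12}
Step 4: union(13, 11) -> merged; set of 13 now {11, 13}
Step 5: union(8, 10) -> merged; set of 8 now {4, 8, 10}
Step 6: union(0, 13) -> merged; set of 0 now {0, 11, 12, 13}
Step 7: find(7) -> no change; set of 7 is {7}
Step 8: find(6) -> no change; set of 6 is {6}
Step 9: union(2, 10) -> merged; set of 2 now {2, 4, 8, 10}
Step 10: union(3, 2) -> merged; set of 3 now {2, 3, 4, 8, 10}
Step 11: union(2, 8) -> already same set; set of 2 now {2, 3, 4, 8, 10}
Step 12: find(2) -> no change; set of 2 is {2, 3, 4, 8, 10}
Step 13: find(10) -> no change; set of 10 is {2, 3, 4, 8, 10}
Step 14: union(8, 2) -> already same set; set of 8 now {2, 3, 4, 8, 10}
Step 15: find(7) -> no change; set of 7 is {7}
Step 16: find(0) -> no change; set of 0 is {0, 11, 12, 13}
Step 17: union(13, 1) -> merged; set of 13 now {0, 1, 11, 12, 13}
Step 18: find(12) -> no change; set of 12 is {0, 1, 11, 12, 13}
Step 19: union(1, 7) -> merged; set of 1 now {0, 1, 7, 11, 12, 13}
Set of 4: {2, 3, 4, 8, 10}; 6 is not a member.

Answer: no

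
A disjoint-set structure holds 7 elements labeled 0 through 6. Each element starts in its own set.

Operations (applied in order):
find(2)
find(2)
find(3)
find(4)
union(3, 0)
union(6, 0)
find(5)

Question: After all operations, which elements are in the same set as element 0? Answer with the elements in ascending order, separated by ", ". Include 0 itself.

Step 1: find(2) -> no change; set of 2 is {2}
Step 2: find(2) -> no change; set of 2 is {2}
Step 3: find(3) -> no change; set of 3 is {3}
Step 4: find(4) -> no change; set of 4 is {4}
Step 5: union(3, 0) -> merged; set of 3 now {0, 3}
Step 6: union(6, 0) -> merged; set of 6 now {0, 3, 6}
Step 7: find(5) -> no change; set of 5 is {5}
Component of 0: {0, 3, 6}

Answer: 0, 3, 6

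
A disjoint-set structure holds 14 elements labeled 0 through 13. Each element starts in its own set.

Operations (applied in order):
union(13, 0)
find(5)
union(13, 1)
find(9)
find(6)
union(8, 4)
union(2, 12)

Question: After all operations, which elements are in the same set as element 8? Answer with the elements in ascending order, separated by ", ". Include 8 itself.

Answer: 4, 8

Derivation:
Step 1: union(13, 0) -> merged; set of 13 now {0, 13}
Step 2: find(5) -> no change; set of 5 is {5}
Step 3: union(13, 1) -> merged; set of 13 now {0, 1, 13}
Step 4: find(9) -> no change; set of 9 is {9}
Step 5: find(6) -> no change; set of 6 is {6}
Step 6: union(8, 4) -> merged; set of 8 now {4, 8}
Step 7: union(2, 12) -> merged; set of 2 now {2, 12}
Component of 8: {4, 8}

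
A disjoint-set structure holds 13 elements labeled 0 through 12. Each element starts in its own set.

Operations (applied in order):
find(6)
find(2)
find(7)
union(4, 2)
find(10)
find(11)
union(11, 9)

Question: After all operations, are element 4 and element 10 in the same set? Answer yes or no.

Answer: no

Derivation:
Step 1: find(6) -> no change; set of 6 is {6}
Step 2: find(2) -> no change; set of 2 is {2}
Step 3: find(7) -> no change; set of 7 is {7}
Step 4: union(4, 2) -> merged; set of 4 now {2, 4}
Step 5: find(10) -> no change; set of 10 is {10}
Step 6: find(11) -> no change; set of 11 is {11}
Step 7: union(11, 9) -> merged; set of 11 now {9, 11}
Set of 4: {2, 4}; 10 is not a member.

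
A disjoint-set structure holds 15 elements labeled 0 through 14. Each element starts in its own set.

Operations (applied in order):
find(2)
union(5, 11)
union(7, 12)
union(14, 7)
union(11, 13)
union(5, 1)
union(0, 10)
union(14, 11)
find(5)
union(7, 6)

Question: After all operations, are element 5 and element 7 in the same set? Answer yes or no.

Answer: yes

Derivation:
Step 1: find(2) -> no change; set of 2 is {2}
Step 2: union(5, 11) -> merged; set of 5 now {5, 11}
Step 3: union(7, 12) -> merged; set of 7 now {7, 12}
Step 4: union(14, 7) -> merged; set of 14 now {7, 12, 14}
Step 5: union(11, 13) -> merged; set of 11 now {5, 11, 13}
Step 6: union(5, 1) -> merged; set of 5 now {1, 5, 11, 13}
Step 7: union(0, 10) -> merged; set of 0 now {0, 10}
Step 8: union(14, 11) -> merged; set of 14 now {1, 5, 7, 11, 12, 13, 14}
Step 9: find(5) -> no change; set of 5 is {1, 5, 7, 11, 12, 13, 14}
Step 10: union(7, 6) -> merged; set of 7 now {1, 5, 6, 7, 11, 12, 13, 14}
Set of 5: {1, 5, 6, 7, 11, 12, 13, 14}; 7 is a member.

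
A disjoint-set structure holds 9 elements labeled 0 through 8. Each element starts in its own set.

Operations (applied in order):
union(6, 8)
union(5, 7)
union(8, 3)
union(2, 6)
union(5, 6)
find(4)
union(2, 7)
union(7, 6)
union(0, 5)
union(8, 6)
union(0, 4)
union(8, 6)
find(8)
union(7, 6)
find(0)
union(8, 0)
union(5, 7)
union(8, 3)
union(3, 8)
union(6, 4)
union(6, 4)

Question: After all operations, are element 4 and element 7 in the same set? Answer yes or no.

Step 1: union(6, 8) -> merged; set of 6 now {6, 8}
Step 2: union(5, 7) -> merged; set of 5 now {5, 7}
Step 3: union(8, 3) -> merged; set of 8 now {3, 6, 8}
Step 4: union(2, 6) -> merged; set of 2 now {2, 3, 6, 8}
Step 5: union(5, 6) -> merged; set of 5 now {2, 3, 5, 6, 7, 8}
Step 6: find(4) -> no change; set of 4 is {4}
Step 7: union(2, 7) -> already same set; set of 2 now {2, 3, 5, 6, 7, 8}
Step 8: union(7, 6) -> already same set; set of 7 now {2, 3, 5, 6, 7, 8}
Step 9: union(0, 5) -> merged; set of 0 now {0, 2, 3, 5, 6, 7, 8}
Step 10: union(8, 6) -> already same set; set of 8 now {0, 2, 3, 5, 6, 7, 8}
Step 11: union(0, 4) -> merged; set of 0 now {0, 2, 3, 4, 5, 6, 7, 8}
Step 12: union(8, 6) -> already same set; set of 8 now {0, 2, 3, 4, 5, 6, 7, 8}
Step 13: find(8) -> no change; set of 8 is {0, 2, 3, 4, 5, 6, 7, 8}
Step 14: union(7, 6) -> already same set; set of 7 now {0, 2, 3, 4, 5, 6, 7, 8}
Step 15: find(0) -> no change; set of 0 is {0, 2, 3, 4, 5, 6, 7, 8}
Step 16: union(8, 0) -> already same set; set of 8 now {0, 2, 3, 4, 5, 6, 7, 8}
Step 17: union(5, 7) -> already same set; set of 5 now {0, 2, 3, 4, 5, 6, 7, 8}
Step 18: union(8, 3) -> already same set; set of 8 now {0, 2, 3, 4, 5, 6, 7, 8}
Step 19: union(3, 8) -> already same set; set of 3 now {0, 2, 3, 4, 5, 6, 7, 8}
Step 20: union(6, 4) -> already same set; set of 6 now {0, 2, 3, 4, 5, 6, 7, 8}
Step 21: union(6, 4) -> already same set; set of 6 now {0, 2, 3, 4, 5, 6, 7, 8}
Set of 4: {0, 2, 3, 4, 5, 6, 7, 8}; 7 is a member.

Answer: yes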